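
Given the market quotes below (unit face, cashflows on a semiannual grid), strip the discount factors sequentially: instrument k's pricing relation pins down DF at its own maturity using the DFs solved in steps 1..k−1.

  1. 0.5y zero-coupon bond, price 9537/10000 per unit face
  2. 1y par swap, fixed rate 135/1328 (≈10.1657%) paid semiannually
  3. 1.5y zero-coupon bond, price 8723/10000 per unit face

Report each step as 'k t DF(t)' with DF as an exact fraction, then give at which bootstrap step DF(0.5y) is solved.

1 1/2 9537/10000
2 1 1811/2000
3 3/2 8723/10000
DF(0.5y) is solved at step 1

step 1 [0.5y] zero: DF = P = 9537/10000 ≈ 0.953700
step 2 [1y] swap r/2=135/2656: DF=(1 − 135/2656·(0.953700))/(1+135/2656) = 1811/2000 ≈ 0.905500
step 3 [1.5y] zero: DF = P = 8723/10000 ≈ 0.872300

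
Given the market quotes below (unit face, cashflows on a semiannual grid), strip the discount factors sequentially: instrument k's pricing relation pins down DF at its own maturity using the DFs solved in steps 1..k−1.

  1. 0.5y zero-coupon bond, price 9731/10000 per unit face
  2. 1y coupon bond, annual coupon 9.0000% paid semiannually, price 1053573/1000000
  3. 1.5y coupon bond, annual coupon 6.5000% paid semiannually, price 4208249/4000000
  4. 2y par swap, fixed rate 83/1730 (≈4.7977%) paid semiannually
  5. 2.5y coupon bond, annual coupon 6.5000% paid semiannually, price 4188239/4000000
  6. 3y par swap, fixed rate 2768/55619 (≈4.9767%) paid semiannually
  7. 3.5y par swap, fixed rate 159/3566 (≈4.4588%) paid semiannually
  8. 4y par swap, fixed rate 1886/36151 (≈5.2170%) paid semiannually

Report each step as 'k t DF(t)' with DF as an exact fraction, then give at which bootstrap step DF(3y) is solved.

1 1/2 9731/10000
2 1 9663/10000
3 3/2 9579/10000
4 2 9087/10000
5 5/2 8943/10000
6 3 1077/1250
7 7/2 8569/10000
8 4 4057/5000
DF(3y) is solved at step 6

step 1 [0.5y] zero: DF = P = 9731/10000 ≈ 0.973100
step 2 [1y] bond c/2=9/200: DF=(1053573/1000000 − 9/200·(0.973100))/(1+9/200) = 9663/10000 ≈ 0.966300
step 3 [1.5y] bond c/2=13/400: DF=(4208249/4000000 − 13/400·(0.973100+0.966300))/(1+13/400) = 9579/10000 ≈ 0.957900
step 4 [2y] swap r/2=83/3460: DF=(1 − 83/3460·(0.973100+0.966300+0.957900))/(1+83/3460) = 9087/10000 ≈ 0.908700
step 5 [2.5y] bond c/2=13/400: DF=(4188239/4000000 − 13/400·(0.973100+0.966300+0.957900+0.908700))/(1+13/400) = 8943/10000 ≈ 0.894300
step 6 [3y] swap r/2=1384/55619: DF=(1 − 1384/55619·(0.973100+0.966300+0.957900+0.908700+0.894300))/(1+1384/55619) = 1077/1250 ≈ 0.861600
step 7 [3.5y] swap r/2=159/7132: DF=(1 − 159/7132·(0.973100+0.966300+0.957900+0.908700+0.894300+0.861600))/(1+159/7132) = 8569/10000 ≈ 0.856900
step 8 [4y] swap r/2=943/36151: DF=(1 − 943/36151·(0.973100+0.966300+0.957900+0.908700+0.894300+0.861600+0.856900))/(1+943/36151) = 4057/5000 ≈ 0.811400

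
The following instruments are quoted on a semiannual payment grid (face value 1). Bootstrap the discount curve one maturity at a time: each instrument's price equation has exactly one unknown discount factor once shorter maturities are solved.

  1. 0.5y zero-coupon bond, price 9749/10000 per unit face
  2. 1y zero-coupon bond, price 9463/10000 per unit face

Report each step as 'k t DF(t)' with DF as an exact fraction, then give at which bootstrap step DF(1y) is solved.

step 1 [0.5y] zero: DF = P = 9749/10000 ≈ 0.974900
step 2 [1y] zero: DF = P = 9463/10000 ≈ 0.946300

1 1/2 9749/10000
2 1 9463/10000
DF(1y) is solved at step 2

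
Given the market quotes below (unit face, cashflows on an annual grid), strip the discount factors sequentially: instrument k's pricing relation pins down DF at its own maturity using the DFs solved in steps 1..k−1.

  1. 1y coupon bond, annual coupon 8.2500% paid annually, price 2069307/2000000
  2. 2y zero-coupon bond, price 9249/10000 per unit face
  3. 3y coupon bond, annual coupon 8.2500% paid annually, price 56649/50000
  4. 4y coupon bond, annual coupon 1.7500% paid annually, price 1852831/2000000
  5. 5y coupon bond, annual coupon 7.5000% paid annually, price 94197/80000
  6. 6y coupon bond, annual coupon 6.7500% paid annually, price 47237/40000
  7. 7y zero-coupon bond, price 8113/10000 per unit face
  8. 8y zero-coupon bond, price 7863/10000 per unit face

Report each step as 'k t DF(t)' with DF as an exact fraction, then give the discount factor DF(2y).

1 1 4779/5000
2 2 9249/10000
3 3 9033/10000
4 4 4313/5000
5 5 8409/10000
6 6 329/400
7 7 8113/10000
8 8 7863/10000
DF(2y) = 9249/10000 ≈ 0.924900

step 1 [1y] bond c/1=33/400: DF=(2069307/2000000 − 33/400·(0))/(1+33/400) = 4779/5000 ≈ 0.955800
step 2 [2y] zero: DF = P = 9249/10000 ≈ 0.924900
step 3 [3y] bond c/1=33/400: DF=(56649/50000 − 33/400·(0.955800+0.924900))/(1+33/400) = 9033/10000 ≈ 0.903300
step 4 [4y] bond c/1=7/400: DF=(1852831/2000000 − 7/400·(0.955800+0.924900+0.903300))/(1+7/400) = 4313/5000 ≈ 0.862600
step 5 [5y] bond c/1=3/40: DF=(94197/80000 − 3/40·(0.955800+0.924900+0.903300+0.862600))/(1+3/40) = 8409/10000 ≈ 0.840900
step 6 [6y] bond c/1=27/400: DF=(47237/40000 − 27/400·(0.955800+0.924900+0.903300+0.862600+0.840900))/(1+27/400) = 329/400 ≈ 0.822500
step 7 [7y] zero: DF = P = 8113/10000 ≈ 0.811300
step 8 [8y] zero: DF = P = 7863/10000 ≈ 0.786300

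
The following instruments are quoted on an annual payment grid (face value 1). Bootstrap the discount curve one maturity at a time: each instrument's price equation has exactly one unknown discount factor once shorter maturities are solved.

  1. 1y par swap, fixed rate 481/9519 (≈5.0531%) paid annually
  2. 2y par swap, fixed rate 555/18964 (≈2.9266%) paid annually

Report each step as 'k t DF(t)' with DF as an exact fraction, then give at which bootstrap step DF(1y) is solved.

1 1 9519/10000
2 2 1889/2000
DF(1y) is solved at step 1

step 1 [1y] swap r/1=481/9519: DF=(1 − 481/9519·(0))/(1+481/9519) = 9519/10000 ≈ 0.951900
step 2 [2y] swap r/1=555/18964: DF=(1 − 555/18964·(0.951900))/(1+555/18964) = 1889/2000 ≈ 0.944500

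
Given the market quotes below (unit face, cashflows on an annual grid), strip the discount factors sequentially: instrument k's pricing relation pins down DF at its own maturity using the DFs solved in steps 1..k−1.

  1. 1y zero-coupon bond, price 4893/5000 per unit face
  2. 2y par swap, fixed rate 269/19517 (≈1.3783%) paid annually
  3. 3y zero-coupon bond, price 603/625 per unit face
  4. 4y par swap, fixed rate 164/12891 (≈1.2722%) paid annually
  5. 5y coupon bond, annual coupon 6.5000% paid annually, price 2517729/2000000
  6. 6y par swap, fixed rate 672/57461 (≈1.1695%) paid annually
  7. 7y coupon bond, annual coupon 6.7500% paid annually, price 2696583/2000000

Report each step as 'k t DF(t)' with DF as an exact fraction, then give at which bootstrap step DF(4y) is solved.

step 1 [1y] zero: DF = P = 4893/5000 ≈ 0.978600
step 2 [2y] swap r/1=269/19517: DF=(1 − 269/19517·(0.978600))/(1+269/19517) = 9731/10000 ≈ 0.973100
step 3 [3y] zero: DF = P = 603/625 ≈ 0.964800
step 4 [4y] swap r/1=164/12891: DF=(1 − 164/12891·(0.978600+0.973100+0.964800))/(1+164/12891) = 2377/2500 ≈ 0.950800
step 5 [5y] bond c/1=13/200: DF=(2517729/2000000 − 13/200·(0.978600+0.973100+0.964800+0.950800))/(1+13/200) = 473/500 ≈ 0.946000
step 6 [6y] swap r/1=672/57461: DF=(1 − 672/57461·(0.978600+0.973100+0.964800+0.950800+0.946000))/(1+672/57461) = 583/625 ≈ 0.932800
step 7 [7y] bond c/1=27/400: DF=(2696583/2000000 − 27/400·(0.978600+0.973100+0.964800+0.950800+0.946000+0.932800))/(1+27/400) = 8997/10000 ≈ 0.899700

1 1 4893/5000
2 2 9731/10000
3 3 603/625
4 4 2377/2500
5 5 473/500
6 6 583/625
7 7 8997/10000
DF(4y) is solved at step 4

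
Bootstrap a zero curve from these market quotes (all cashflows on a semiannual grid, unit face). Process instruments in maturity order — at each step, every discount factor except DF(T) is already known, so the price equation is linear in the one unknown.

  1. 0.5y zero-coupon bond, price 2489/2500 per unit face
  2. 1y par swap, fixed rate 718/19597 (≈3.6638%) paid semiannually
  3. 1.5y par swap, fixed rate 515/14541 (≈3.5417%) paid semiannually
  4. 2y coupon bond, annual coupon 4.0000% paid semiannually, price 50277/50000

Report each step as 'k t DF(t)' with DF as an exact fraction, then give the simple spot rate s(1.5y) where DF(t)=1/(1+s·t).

step 1 [0.5y] zero: DF = P = 2489/2500 ≈ 0.995600
step 2 [1y] swap r/2=359/19597: DF=(1 − 359/19597·(0.995600))/(1+359/19597) = 9641/10000 ≈ 0.964100
step 3 [1.5y] swap r/2=515/29082: DF=(1 − 515/29082·(0.995600+0.964100))/(1+515/29082) = 1897/2000 ≈ 0.948500
step 4 [2y] bond c/2=1/50: DF=(50277/50000 − 1/50·(0.995600+0.964100+0.948500))/(1+1/50) = 1161/1250 ≈ 0.928800

1 1/2 2489/2500
2 1 9641/10000
3 3/2 1897/2000
4 2 1161/1250
s(1.5y) = (1/(1897/2000) − 1)/(3/2) = 206/5691 ≈ 3.6198%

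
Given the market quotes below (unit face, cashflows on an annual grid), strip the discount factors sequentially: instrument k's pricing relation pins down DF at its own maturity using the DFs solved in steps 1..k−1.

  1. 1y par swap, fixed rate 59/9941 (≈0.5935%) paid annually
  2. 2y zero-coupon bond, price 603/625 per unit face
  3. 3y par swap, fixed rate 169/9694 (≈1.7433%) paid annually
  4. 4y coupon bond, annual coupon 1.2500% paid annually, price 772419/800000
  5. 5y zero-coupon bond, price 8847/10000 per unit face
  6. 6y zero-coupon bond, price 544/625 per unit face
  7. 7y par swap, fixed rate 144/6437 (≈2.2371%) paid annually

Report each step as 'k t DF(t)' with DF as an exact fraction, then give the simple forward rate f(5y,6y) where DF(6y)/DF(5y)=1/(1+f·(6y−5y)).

1 1 9941/10000
2 2 603/625
3 3 9493/10000
4 4 9177/10000
5 5 8847/10000
6 6 544/625
7 7 107/125
f(5y,6y) = ((8847/10000)/(544/625) − 1)/(1) = 143/8704 ≈ 1.6429%

step 1 [1y] swap r/1=59/9941: DF=(1 − 59/9941·(0))/(1+59/9941) = 9941/10000 ≈ 0.994100
step 2 [2y] zero: DF = P = 603/625 ≈ 0.964800
step 3 [3y] swap r/1=169/9694: DF=(1 − 169/9694·(0.994100+0.964800))/(1+169/9694) = 9493/10000 ≈ 0.949300
step 4 [4y] bond c/1=1/80: DF=(772419/800000 − 1/80·(0.994100+0.964800+0.949300))/(1+1/80) = 9177/10000 ≈ 0.917700
step 5 [5y] zero: DF = P = 8847/10000 ≈ 0.884700
step 6 [6y] zero: DF = P = 544/625 ≈ 0.870400
step 7 [7y] swap r/1=144/6437: DF=(1 − 144/6437·(0.994100+0.964800+0.949300+0.917700+0.884700+0.870400))/(1+144/6437) = 107/125 ≈ 0.856000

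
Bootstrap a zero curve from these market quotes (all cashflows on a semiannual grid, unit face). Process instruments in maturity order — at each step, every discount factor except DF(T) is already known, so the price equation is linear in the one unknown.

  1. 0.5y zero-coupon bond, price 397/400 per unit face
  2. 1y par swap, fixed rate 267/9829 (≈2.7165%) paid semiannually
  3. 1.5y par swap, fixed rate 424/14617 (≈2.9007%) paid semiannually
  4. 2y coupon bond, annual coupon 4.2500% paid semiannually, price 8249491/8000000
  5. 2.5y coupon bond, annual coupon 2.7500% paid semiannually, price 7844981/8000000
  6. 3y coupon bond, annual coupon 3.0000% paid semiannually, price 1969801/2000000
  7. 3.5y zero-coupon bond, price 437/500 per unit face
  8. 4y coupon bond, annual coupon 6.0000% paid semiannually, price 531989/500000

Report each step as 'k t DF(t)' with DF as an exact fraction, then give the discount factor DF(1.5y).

step 1 [0.5y] zero: DF = P = 397/400 ≈ 0.992500
step 2 [1y] swap r/2=267/19658: DF=(1 − 267/19658·(0.992500))/(1+267/19658) = 9733/10000 ≈ 0.973300
step 3 [1.5y] swap r/2=212/14617: DF=(1 − 212/14617·(0.992500+0.973300))/(1+212/14617) = 1197/1250 ≈ 0.957600
step 4 [2y] bond c/2=17/800: DF=(8249491/8000000 − 17/800·(0.992500+0.973300+0.957600))/(1+17/800) = 9489/10000 ≈ 0.948900
step 5 [2.5y] bond c/2=11/800: DF=(7844981/8000000 − 11/800·(0.992500+0.973300+0.957600+0.948900))/(1+11/800) = 2287/2500 ≈ 0.914800
step 6 [3y] bond c/2=3/200: DF=(1969801/2000000 − 3/200·(0.992500+0.973300+0.957600+0.948900+0.914800))/(1+3/200) = 2249/2500 ≈ 0.899600
step 7 [3.5y] zero: DF = P = 437/500 ≈ 0.874000
step 8 [4y] bond c/2=3/100: DF=(531989/500000 − 3/100·(0.992500+0.973300+0.957600+0.948900+0.914800+0.899600+0.874000))/(1+3/100) = 8419/10000 ≈ 0.841900

1 1/2 397/400
2 1 9733/10000
3 3/2 1197/1250
4 2 9489/10000
5 5/2 2287/2500
6 3 2249/2500
7 7/2 437/500
8 4 8419/10000
DF(1.5y) = 1197/1250 ≈ 0.957600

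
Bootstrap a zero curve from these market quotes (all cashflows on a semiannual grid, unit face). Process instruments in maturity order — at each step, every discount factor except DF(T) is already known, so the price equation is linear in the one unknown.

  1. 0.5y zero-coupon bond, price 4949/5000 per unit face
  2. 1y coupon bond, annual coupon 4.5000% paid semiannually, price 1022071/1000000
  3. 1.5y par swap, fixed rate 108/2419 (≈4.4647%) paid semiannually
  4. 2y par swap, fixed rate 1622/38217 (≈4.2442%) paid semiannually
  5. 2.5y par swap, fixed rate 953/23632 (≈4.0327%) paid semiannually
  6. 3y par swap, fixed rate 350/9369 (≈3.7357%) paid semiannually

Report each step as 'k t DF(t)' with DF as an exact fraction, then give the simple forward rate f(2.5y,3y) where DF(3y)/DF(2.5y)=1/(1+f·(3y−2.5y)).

step 1 [0.5y] zero: DF = P = 4949/5000 ≈ 0.989800
step 2 [1y] bond c/2=9/400: DF=(1022071/1000000 − 9/400·(0.989800))/(1+9/400) = 4889/5000 ≈ 0.977800
step 3 [1.5y] swap r/2=54/2419: DF=(1 − 54/2419·(0.989800+0.977800))/(1+54/2419) = 1169/1250 ≈ 0.935200
step 4 [2y] swap r/2=811/38217: DF=(1 − 811/38217·(0.989800+0.977800+0.935200))/(1+811/38217) = 9189/10000 ≈ 0.918900
step 5 [2.5y] swap r/2=953/47264: DF=(1 − 953/47264·(0.989800+0.977800+0.935200+0.918900))/(1+953/47264) = 9047/10000 ≈ 0.904700
step 6 [3y] swap r/2=175/9369: DF=(1 − 175/9369·(0.989800+0.977800+0.935200+0.918900+0.904700))/(1+175/9369) = 179/200 ≈ 0.895000

1 1/2 4949/5000
2 1 4889/5000
3 3/2 1169/1250
4 2 9189/10000
5 5/2 9047/10000
6 3 179/200
f(2.5y,3y) = ((9047/10000)/(179/200) − 1)/(1/2) = 97/4475 ≈ 2.1676%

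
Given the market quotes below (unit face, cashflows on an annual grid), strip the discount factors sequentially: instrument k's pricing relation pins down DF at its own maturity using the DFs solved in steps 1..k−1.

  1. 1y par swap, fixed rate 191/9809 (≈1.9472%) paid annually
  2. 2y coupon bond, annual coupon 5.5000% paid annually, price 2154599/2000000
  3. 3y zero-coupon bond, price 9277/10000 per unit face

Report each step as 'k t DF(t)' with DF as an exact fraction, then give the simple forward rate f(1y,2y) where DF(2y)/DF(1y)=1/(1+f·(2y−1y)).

1 1 9809/10000
2 2 97/100
3 3 9277/10000
f(1y,2y) = ((9809/10000)/(97/100) − 1)/(1) = 109/9700 ≈ 1.1237%

step 1 [1y] swap r/1=191/9809: DF=(1 − 191/9809·(0))/(1+191/9809) = 9809/10000 ≈ 0.980900
step 2 [2y] bond c/1=11/200: DF=(2154599/2000000 − 11/200·(0.980900))/(1+11/200) = 97/100 ≈ 0.970000
step 3 [3y] zero: DF = P = 9277/10000 ≈ 0.927700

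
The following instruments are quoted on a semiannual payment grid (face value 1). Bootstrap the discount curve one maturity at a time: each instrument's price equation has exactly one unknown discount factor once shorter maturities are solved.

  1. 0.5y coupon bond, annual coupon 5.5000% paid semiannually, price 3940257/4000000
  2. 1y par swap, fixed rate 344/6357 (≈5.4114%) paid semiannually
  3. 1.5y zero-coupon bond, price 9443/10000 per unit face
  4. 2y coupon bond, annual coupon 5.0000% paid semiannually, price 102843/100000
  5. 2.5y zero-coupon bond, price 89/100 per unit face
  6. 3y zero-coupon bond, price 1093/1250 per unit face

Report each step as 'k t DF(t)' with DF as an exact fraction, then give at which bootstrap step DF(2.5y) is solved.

1 1/2 9587/10000
2 1 2371/2500
3 3/2 9443/10000
4 2 4669/5000
5 5/2 89/100
6 3 1093/1250
DF(2.5y) is solved at step 5

step 1 [0.5y] bond c/2=11/400: DF=(3940257/4000000 − 11/400·(0))/(1+11/400) = 9587/10000 ≈ 0.958700
step 2 [1y] swap r/2=172/6357: DF=(1 − 172/6357·(0.958700))/(1+172/6357) = 2371/2500 ≈ 0.948400
step 3 [1.5y] zero: DF = P = 9443/10000 ≈ 0.944300
step 4 [2y] bond c/2=1/40: DF=(102843/100000 − 1/40·(0.958700+0.948400+0.944300))/(1+1/40) = 4669/5000 ≈ 0.933800
step 5 [2.5y] zero: DF = P = 89/100 ≈ 0.890000
step 6 [3y] zero: DF = P = 1093/1250 ≈ 0.874400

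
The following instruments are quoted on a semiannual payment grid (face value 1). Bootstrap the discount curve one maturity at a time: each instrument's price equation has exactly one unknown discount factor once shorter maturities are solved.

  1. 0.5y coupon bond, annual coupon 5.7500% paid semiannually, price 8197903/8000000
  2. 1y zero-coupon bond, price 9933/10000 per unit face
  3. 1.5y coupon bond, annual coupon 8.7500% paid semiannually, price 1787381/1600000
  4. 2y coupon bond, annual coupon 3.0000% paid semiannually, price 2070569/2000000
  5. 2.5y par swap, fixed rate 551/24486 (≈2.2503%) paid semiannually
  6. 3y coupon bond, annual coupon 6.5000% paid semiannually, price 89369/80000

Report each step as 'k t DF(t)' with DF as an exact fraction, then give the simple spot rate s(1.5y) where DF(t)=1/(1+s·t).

1 1/2 9961/10000
2 1 9933/10000
3 3/2 9869/10000
4 2 122/125
5 5/2 9449/10000
6 3 4639/5000
s(1.5y) = (1/(9869/10000) − 1)/(3/2) = 262/29607 ≈ 0.8849%

step 1 [0.5y] bond c/2=23/800: DF=(8197903/8000000 − 23/800·(0))/(1+23/800) = 9961/10000 ≈ 0.996100
step 2 [1y] zero: DF = P = 9933/10000 ≈ 0.993300
step 3 [1.5y] bond c/2=7/160: DF=(1787381/1600000 − 7/160·(0.996100+0.993300))/(1+7/160) = 9869/10000 ≈ 0.986900
step 4 [2y] bond c/2=3/200: DF=(2070569/2000000 − 3/200·(0.996100+0.993300+0.986900))/(1+3/200) = 122/125 ≈ 0.976000
step 5 [2.5y] swap r/2=551/48972: DF=(1 − 551/48972·(0.996100+0.993300+0.986900+0.976000))/(1+551/48972) = 9449/10000 ≈ 0.944900
step 6 [3y] bond c/2=13/400: DF=(89369/80000 − 13/400·(0.996100+0.993300+0.986900+0.976000+0.944900))/(1+13/400) = 4639/5000 ≈ 0.927800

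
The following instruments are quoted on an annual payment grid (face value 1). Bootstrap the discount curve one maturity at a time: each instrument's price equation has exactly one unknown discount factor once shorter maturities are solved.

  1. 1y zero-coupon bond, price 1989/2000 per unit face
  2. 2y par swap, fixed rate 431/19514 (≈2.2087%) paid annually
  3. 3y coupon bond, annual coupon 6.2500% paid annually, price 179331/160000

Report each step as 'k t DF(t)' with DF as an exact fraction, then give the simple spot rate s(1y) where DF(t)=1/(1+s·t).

1 1 1989/2000
2 2 9569/10000
3 3 9401/10000
s(1y) = (1/(1989/2000) − 1)/(1) = 11/1989 ≈ 0.5530%

step 1 [1y] zero: DF = P = 1989/2000 ≈ 0.994500
step 2 [2y] swap r/1=431/19514: DF=(1 − 431/19514·(0.994500))/(1+431/19514) = 9569/10000 ≈ 0.956900
step 3 [3y] bond c/1=1/16: DF=(179331/160000 − 1/16·(0.994500+0.956900))/(1+1/16) = 9401/10000 ≈ 0.940100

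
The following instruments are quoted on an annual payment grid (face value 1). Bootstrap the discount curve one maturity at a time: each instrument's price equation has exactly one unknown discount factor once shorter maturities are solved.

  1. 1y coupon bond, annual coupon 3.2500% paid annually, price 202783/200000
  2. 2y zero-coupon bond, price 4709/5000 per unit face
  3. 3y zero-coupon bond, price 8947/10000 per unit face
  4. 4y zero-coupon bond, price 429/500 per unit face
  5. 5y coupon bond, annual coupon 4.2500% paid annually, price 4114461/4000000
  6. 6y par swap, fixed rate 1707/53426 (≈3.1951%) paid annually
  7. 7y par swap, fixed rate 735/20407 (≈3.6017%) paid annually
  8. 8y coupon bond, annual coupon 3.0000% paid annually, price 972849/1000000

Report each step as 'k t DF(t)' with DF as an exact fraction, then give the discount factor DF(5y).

step 1 [1y] bond c/1=13/400: DF=(202783/200000 − 13/400·(0))/(1+13/400) = 491/500 ≈ 0.982000
step 2 [2y] zero: DF = P = 4709/5000 ≈ 0.941800
step 3 [3y] zero: DF = P = 8947/10000 ≈ 0.894700
step 4 [4y] zero: DF = P = 429/500 ≈ 0.858000
step 5 [5y] bond c/1=17/400: DF=(4114461/4000000 − 17/400·(0.982000+0.941800+0.894700+0.858000))/(1+17/400) = 523/625 ≈ 0.836800
step 6 [6y] swap r/1=1707/53426: DF=(1 − 1707/53426·(0.982000+0.941800+0.894700+0.858000+0.836800))/(1+1707/53426) = 8293/10000 ≈ 0.829300
step 7 [7y] swap r/1=735/20407: DF=(1 − 735/20407·(0.982000+0.941800+0.894700+0.858000+0.836800+0.829300))/(1+735/20407) = 1559/2000 ≈ 0.779500
step 8 [8y] bond c/1=3/100: DF=(972849/1000000 − 3/100·(0.982000+0.941800+0.894700+0.858000+0.836800+0.829300+0.779500))/(1+3/100) = 3831/5000 ≈ 0.766200

1 1 491/500
2 2 4709/5000
3 3 8947/10000
4 4 429/500
5 5 523/625
6 6 8293/10000
7 7 1559/2000
8 8 3831/5000
DF(5y) = 523/625 ≈ 0.836800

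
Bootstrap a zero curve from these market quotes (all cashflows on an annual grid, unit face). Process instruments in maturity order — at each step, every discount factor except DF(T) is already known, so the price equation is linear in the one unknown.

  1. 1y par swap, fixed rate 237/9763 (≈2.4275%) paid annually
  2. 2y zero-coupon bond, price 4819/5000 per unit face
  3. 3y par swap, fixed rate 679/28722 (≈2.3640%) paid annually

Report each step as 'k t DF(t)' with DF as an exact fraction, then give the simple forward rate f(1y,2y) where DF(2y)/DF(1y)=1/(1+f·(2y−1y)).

step 1 [1y] swap r/1=237/9763: DF=(1 − 237/9763·(0))/(1+237/9763) = 9763/10000 ≈ 0.976300
step 2 [2y] zero: DF = P = 4819/5000 ≈ 0.963800
step 3 [3y] swap r/1=679/28722: DF=(1 − 679/28722·(0.976300+0.963800))/(1+679/28722) = 9321/10000 ≈ 0.932100

1 1 9763/10000
2 2 4819/5000
3 3 9321/10000
f(1y,2y) = ((9763/10000)/(4819/5000) − 1)/(1) = 125/9638 ≈ 1.2969%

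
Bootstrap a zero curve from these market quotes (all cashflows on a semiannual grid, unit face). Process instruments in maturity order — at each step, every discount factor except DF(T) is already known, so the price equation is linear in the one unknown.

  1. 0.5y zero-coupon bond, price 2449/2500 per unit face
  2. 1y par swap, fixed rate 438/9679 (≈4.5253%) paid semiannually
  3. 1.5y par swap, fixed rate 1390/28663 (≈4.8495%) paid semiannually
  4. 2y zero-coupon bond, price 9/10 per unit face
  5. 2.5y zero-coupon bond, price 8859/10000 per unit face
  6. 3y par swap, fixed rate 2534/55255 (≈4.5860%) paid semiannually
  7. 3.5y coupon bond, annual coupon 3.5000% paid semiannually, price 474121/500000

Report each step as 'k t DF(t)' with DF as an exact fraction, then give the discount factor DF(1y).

step 1 [0.5y] zero: DF = P = 2449/2500 ≈ 0.979600
step 2 [1y] swap r/2=219/9679: DF=(1 − 219/9679·(0.979600))/(1+219/9679) = 4781/5000 ≈ 0.956200
step 3 [1.5y] swap r/2=695/28663: DF=(1 − 695/28663·(0.979600+0.956200))/(1+695/28663) = 1861/2000 ≈ 0.930500
step 4 [2y] zero: DF = P = 9/10 ≈ 0.900000
step 5 [2.5y] zero: DF = P = 8859/10000 ≈ 0.885900
step 6 [3y] swap r/2=1267/55255: DF=(1 − 1267/55255·(0.979600+0.956200+0.930500+0.900000+0.885900))/(1+1267/55255) = 8733/10000 ≈ 0.873300
step 7 [3.5y] bond c/2=7/400: DF=(474121/500000 − 7/400·(0.979600+0.956200+0.930500+0.900000+0.885900+0.873300))/(1+7/400) = 8369/10000 ≈ 0.836900

1 1/2 2449/2500
2 1 4781/5000
3 3/2 1861/2000
4 2 9/10
5 5/2 8859/10000
6 3 8733/10000
7 7/2 8369/10000
DF(1y) = 4781/5000 ≈ 0.956200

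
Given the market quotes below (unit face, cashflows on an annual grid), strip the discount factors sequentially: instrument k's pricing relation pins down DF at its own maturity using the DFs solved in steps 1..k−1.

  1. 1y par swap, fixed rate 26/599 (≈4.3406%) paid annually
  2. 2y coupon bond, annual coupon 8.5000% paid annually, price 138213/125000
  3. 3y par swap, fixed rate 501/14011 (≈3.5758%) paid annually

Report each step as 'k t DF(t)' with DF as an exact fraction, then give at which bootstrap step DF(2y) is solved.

step 1 [1y] swap r/1=26/599: DF=(1 − 26/599·(0))/(1+26/599) = 599/625 ≈ 0.958400
step 2 [2y] bond c/1=17/200: DF=(138213/125000 − 17/200·(0.958400))/(1+17/200) = 118/125 ≈ 0.944000
step 3 [3y] swap r/1=501/14011: DF=(1 − 501/14011·(0.958400+0.944000))/(1+501/14011) = 4499/5000 ≈ 0.899800

1 1 599/625
2 2 118/125
3 3 4499/5000
DF(2y) is solved at step 2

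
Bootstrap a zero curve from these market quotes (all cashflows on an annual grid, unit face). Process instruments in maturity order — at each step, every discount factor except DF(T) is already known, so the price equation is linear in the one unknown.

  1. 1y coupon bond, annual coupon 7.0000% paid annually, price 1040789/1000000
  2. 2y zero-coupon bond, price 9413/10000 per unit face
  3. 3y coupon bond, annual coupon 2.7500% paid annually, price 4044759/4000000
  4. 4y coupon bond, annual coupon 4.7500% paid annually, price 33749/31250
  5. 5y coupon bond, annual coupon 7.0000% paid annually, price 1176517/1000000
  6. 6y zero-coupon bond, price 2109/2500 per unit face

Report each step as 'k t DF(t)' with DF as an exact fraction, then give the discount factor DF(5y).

1 1 9727/10000
2 2 9413/10000
3 3 9329/10000
4 4 9019/10000
5 5 8543/10000
6 6 2109/2500
DF(5y) = 8543/10000 ≈ 0.854300

step 1 [1y] bond c/1=7/100: DF=(1040789/1000000 − 7/100·(0))/(1+7/100) = 9727/10000 ≈ 0.972700
step 2 [2y] zero: DF = P = 9413/10000 ≈ 0.941300
step 3 [3y] bond c/1=11/400: DF=(4044759/4000000 − 11/400·(0.972700+0.941300))/(1+11/400) = 9329/10000 ≈ 0.932900
step 4 [4y] bond c/1=19/400: DF=(33749/31250 − 19/400·(0.972700+0.941300+0.932900))/(1+19/400) = 9019/10000 ≈ 0.901900
step 5 [5y] bond c/1=7/100: DF=(1176517/1000000 − 7/100·(0.972700+0.941300+0.932900+0.901900))/(1+7/100) = 8543/10000 ≈ 0.854300
step 6 [6y] zero: DF = P = 2109/2500 ≈ 0.843600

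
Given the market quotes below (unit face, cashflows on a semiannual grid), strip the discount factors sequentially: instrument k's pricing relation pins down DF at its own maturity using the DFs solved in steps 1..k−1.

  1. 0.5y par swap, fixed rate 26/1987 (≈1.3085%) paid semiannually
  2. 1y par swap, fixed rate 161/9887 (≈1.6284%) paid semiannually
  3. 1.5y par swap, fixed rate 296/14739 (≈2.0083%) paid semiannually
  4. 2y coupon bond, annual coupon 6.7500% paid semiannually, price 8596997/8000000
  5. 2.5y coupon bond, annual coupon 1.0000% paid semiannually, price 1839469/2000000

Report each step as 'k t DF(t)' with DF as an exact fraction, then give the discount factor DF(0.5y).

1 1/2 1987/2000
2 1 9839/10000
3 3/2 1213/1250
4 2 9433/10000
5 5/2 4479/5000
DF(0.5y) = 1987/2000 ≈ 0.993500

step 1 [0.5y] swap r/2=13/1987: DF=(1 − 13/1987·(0))/(1+13/1987) = 1987/2000 ≈ 0.993500
step 2 [1y] swap r/2=161/19774: DF=(1 − 161/19774·(0.993500))/(1+161/19774) = 9839/10000 ≈ 0.983900
step 3 [1.5y] swap r/2=148/14739: DF=(1 − 148/14739·(0.993500+0.983900))/(1+148/14739) = 1213/1250 ≈ 0.970400
step 4 [2y] bond c/2=27/800: DF=(8596997/8000000 − 27/800·(0.993500+0.983900+0.970400))/(1+27/800) = 9433/10000 ≈ 0.943300
step 5 [2.5y] bond c/2=1/200: DF=(1839469/2000000 − 1/200·(0.993500+0.983900+0.970400+0.943300))/(1+1/200) = 4479/5000 ≈ 0.895800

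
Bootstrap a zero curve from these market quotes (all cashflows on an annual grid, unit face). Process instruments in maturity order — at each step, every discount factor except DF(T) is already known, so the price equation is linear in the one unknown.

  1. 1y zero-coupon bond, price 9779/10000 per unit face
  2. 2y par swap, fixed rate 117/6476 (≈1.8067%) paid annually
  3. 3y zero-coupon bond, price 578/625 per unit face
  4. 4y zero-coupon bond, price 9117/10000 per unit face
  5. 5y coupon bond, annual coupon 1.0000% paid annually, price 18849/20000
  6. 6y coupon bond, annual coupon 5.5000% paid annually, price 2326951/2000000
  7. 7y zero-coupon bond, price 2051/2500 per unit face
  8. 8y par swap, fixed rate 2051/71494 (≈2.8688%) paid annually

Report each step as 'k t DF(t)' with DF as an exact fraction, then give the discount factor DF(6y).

1 1 9779/10000
2 2 9649/10000
3 3 578/625
4 4 9117/10000
5 5 8957/10000
6 6 8591/10000
7 7 2051/2500
8 8 7949/10000
DF(6y) = 8591/10000 ≈ 0.859100

step 1 [1y] zero: DF = P = 9779/10000 ≈ 0.977900
step 2 [2y] swap r/1=117/6476: DF=(1 − 117/6476·(0.977900))/(1+117/6476) = 9649/10000 ≈ 0.964900
step 3 [3y] zero: DF = P = 578/625 ≈ 0.924800
step 4 [4y] zero: DF = P = 9117/10000 ≈ 0.911700
step 5 [5y] bond c/1=1/100: DF=(18849/20000 − 1/100·(0.977900+0.964900+0.924800+0.911700))/(1+1/100) = 8957/10000 ≈ 0.895700
step 6 [6y] bond c/1=11/200: DF=(2326951/2000000 − 11/200·(0.977900+0.964900+0.924800+0.911700+0.895700))/(1+11/200) = 8591/10000 ≈ 0.859100
step 7 [7y] zero: DF = P = 2051/2500 ≈ 0.820400
step 8 [8y] swap r/1=2051/71494: DF=(1 − 2051/71494·(0.977900+0.964900+0.924800+0.911700+0.895700+0.859100+0.820400))/(1+2051/71494) = 7949/10000 ≈ 0.794900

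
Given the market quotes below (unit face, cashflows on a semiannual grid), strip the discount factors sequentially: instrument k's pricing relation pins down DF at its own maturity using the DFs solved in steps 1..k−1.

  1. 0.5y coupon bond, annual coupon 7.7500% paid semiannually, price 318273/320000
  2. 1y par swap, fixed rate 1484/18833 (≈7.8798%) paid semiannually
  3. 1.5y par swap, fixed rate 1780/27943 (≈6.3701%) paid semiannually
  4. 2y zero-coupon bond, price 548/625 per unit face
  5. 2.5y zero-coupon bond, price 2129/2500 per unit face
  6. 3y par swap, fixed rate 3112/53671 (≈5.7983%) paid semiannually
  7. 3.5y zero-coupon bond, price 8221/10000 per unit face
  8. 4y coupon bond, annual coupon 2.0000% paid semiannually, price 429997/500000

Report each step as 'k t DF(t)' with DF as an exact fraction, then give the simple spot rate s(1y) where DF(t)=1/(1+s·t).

1 1/2 383/400
2 1 4629/5000
3 3/2 911/1000
4 2 548/625
5 5/2 2129/2500
6 3 2111/2500
7 7/2 8221/10000
8 4 3951/5000
s(1y) = (1/(4629/5000) − 1)/(1) = 371/4629 ≈ 8.0147%

step 1 [0.5y] bond c/2=31/800: DF=(318273/320000 − 31/800·(0))/(1+31/800) = 383/400 ≈ 0.957500
step 2 [1y] swap r/2=742/18833: DF=(1 − 742/18833·(0.957500))/(1+742/18833) = 4629/5000 ≈ 0.925800
step 3 [1.5y] swap r/2=890/27943: DF=(1 − 890/27943·(0.957500+0.925800))/(1+890/27943) = 911/1000 ≈ 0.911000
step 4 [2y] zero: DF = P = 548/625 ≈ 0.876800
step 5 [2.5y] zero: DF = P = 2129/2500 ≈ 0.851600
step 6 [3y] swap r/2=1556/53671: DF=(1 − 1556/53671·(0.957500+0.925800+0.911000+0.876800+0.851600))/(1+1556/53671) = 2111/2500 ≈ 0.844400
step 7 [3.5y] zero: DF = P = 8221/10000 ≈ 0.822100
step 8 [4y] bond c/2=1/100: DF=(429997/500000 − 1/100·(0.957500+0.925800+0.911000+0.876800+0.851600+0.844400+0.822100))/(1+1/100) = 3951/5000 ≈ 0.790200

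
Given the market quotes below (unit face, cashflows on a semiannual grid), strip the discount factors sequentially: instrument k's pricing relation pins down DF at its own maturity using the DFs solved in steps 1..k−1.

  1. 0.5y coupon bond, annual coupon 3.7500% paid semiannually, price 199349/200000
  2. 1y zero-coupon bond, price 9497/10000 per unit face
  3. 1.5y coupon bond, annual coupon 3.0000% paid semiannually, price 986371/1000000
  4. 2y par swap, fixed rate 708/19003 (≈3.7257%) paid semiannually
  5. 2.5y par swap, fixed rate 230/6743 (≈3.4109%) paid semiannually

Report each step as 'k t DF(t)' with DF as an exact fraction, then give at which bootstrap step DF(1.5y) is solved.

1 1/2 1223/1250
2 1 9497/10000
3 3/2 9433/10000
4 2 2323/2500
5 5/2 1839/2000
DF(1.5y) is solved at step 3

step 1 [0.5y] bond c/2=3/160: DF=(199349/200000 − 3/160·(0))/(1+3/160) = 1223/1250 ≈ 0.978400
step 2 [1y] zero: DF = P = 9497/10000 ≈ 0.949700
step 3 [1.5y] bond c/2=3/200: DF=(986371/1000000 − 3/200·(0.978400+0.949700))/(1+3/200) = 9433/10000 ≈ 0.943300
step 4 [2y] swap r/2=354/19003: DF=(1 − 354/19003·(0.978400+0.949700+0.943300))/(1+354/19003) = 2323/2500 ≈ 0.929200
step 5 [2.5y] swap r/2=115/6743: DF=(1 − 115/6743·(0.978400+0.949700+0.943300+0.929200))/(1+115/6743) = 1839/2000 ≈ 0.919500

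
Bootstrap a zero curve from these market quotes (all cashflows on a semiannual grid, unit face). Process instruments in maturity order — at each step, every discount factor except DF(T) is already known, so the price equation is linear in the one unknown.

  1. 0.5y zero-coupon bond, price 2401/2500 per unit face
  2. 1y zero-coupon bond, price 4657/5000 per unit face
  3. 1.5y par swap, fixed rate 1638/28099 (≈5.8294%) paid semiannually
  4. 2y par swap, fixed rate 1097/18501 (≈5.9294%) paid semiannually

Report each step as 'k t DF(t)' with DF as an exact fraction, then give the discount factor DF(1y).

1 1/2 2401/2500
2 1 4657/5000
3 3/2 9181/10000
4 2 8903/10000
DF(1y) = 4657/5000 ≈ 0.931400

step 1 [0.5y] zero: DF = P = 2401/2500 ≈ 0.960400
step 2 [1y] zero: DF = P = 4657/5000 ≈ 0.931400
step 3 [1.5y] swap r/2=819/28099: DF=(1 − 819/28099·(0.960400+0.931400))/(1+819/28099) = 9181/10000 ≈ 0.918100
step 4 [2y] swap r/2=1097/37002: DF=(1 − 1097/37002·(0.960400+0.931400+0.918100))/(1+1097/37002) = 8903/10000 ≈ 0.890300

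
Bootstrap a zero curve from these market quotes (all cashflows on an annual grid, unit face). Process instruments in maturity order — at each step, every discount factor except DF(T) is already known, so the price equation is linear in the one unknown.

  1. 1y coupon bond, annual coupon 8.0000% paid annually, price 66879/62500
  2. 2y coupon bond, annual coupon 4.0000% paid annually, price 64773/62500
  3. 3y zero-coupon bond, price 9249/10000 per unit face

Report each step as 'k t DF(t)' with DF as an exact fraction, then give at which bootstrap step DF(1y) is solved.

1 1 2477/2500
2 2 599/625
3 3 9249/10000
DF(1y) is solved at step 1

step 1 [1y] bond c/1=2/25: DF=(66879/62500 − 2/25·(0))/(1+2/25) = 2477/2500 ≈ 0.990800
step 2 [2y] bond c/1=1/25: DF=(64773/62500 − 1/25·(0.990800))/(1+1/25) = 599/625 ≈ 0.958400
step 3 [3y] zero: DF = P = 9249/10000 ≈ 0.924900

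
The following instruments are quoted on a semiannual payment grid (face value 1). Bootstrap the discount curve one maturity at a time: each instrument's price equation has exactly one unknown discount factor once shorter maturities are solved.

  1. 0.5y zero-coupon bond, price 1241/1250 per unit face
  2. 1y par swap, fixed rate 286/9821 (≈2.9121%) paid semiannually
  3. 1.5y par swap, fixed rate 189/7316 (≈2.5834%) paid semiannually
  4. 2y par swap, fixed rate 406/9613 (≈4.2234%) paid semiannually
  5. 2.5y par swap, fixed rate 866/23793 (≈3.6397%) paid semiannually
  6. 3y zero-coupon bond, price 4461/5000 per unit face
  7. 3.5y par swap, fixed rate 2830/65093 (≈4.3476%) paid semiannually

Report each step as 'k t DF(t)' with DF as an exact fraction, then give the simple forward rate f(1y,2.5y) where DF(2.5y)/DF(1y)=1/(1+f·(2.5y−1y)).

1 1/2 1241/1250
2 1 4857/5000
3 3/2 4811/5000
4 2 2297/2500
5 5/2 4567/5000
6 3 4461/5000
7 7/2 1717/2000
f(1y,2.5y) = ((4857/5000)/(4567/5000) − 1)/(3/2) = 580/13701 ≈ 4.2333%

step 1 [0.5y] zero: DF = P = 1241/1250 ≈ 0.992800
step 2 [1y] swap r/2=143/9821: DF=(1 − 143/9821·(0.992800))/(1+143/9821) = 4857/5000 ≈ 0.971400
step 3 [1.5y] swap r/2=189/14632: DF=(1 − 189/14632·(0.992800+0.971400))/(1+189/14632) = 4811/5000 ≈ 0.962200
step 4 [2y] swap r/2=203/9613: DF=(1 − 203/9613·(0.992800+0.971400+0.962200))/(1+203/9613) = 2297/2500 ≈ 0.918800
step 5 [2.5y] swap r/2=433/23793: DF=(1 − 433/23793·(0.992800+0.971400+0.962200+0.918800))/(1+433/23793) = 4567/5000 ≈ 0.913400
step 6 [3y] zero: DF = P = 4461/5000 ≈ 0.892200
step 7 [3.5y] swap r/2=1415/65093: DF=(1 − 1415/65093·(0.992800+0.971400+0.962200+0.918800+0.913400+0.892200))/(1+1415/65093) = 1717/2000 ≈ 0.858500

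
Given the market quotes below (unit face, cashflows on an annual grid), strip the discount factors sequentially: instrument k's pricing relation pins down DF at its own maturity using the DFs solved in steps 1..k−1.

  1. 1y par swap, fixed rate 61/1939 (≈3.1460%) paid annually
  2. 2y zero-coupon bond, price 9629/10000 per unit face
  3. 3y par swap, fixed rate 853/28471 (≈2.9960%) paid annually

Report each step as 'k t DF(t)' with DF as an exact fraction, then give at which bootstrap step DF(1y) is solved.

1 1 1939/2000
2 2 9629/10000
3 3 9147/10000
DF(1y) is solved at step 1

step 1 [1y] swap r/1=61/1939: DF=(1 − 61/1939·(0))/(1+61/1939) = 1939/2000 ≈ 0.969500
step 2 [2y] zero: DF = P = 9629/10000 ≈ 0.962900
step 3 [3y] swap r/1=853/28471: DF=(1 − 853/28471·(0.969500+0.962900))/(1+853/28471) = 9147/10000 ≈ 0.914700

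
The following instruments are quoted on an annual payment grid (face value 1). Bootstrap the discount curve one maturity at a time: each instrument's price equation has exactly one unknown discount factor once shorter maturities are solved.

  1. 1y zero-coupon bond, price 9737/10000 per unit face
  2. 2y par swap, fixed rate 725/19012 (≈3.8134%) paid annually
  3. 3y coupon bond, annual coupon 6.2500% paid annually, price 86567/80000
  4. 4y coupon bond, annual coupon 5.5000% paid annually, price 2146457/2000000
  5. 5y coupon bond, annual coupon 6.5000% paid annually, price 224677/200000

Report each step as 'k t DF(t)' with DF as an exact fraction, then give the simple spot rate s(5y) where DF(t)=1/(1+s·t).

1 1 9737/10000
2 2 371/400
3 3 4533/5000
4 4 8709/10000
5 5 8303/10000
s(5y) = (1/(8303/10000) − 1)/(5) = 1697/41515 ≈ 4.0877%

step 1 [1y] zero: DF = P = 9737/10000 ≈ 0.973700
step 2 [2y] swap r/1=725/19012: DF=(1 − 725/19012·(0.973700))/(1+725/19012) = 371/400 ≈ 0.927500
step 3 [3y] bond c/1=1/16: DF=(86567/80000 − 1/16·(0.973700+0.927500))/(1+1/16) = 4533/5000 ≈ 0.906600
step 4 [4y] bond c/1=11/200: DF=(2146457/2000000 − 11/200·(0.973700+0.927500+0.906600))/(1+11/200) = 8709/10000 ≈ 0.870900
step 5 [5y] bond c/1=13/200: DF=(224677/200000 − 13/200·(0.973700+0.927500+0.906600+0.870900))/(1+13/200) = 8303/10000 ≈ 0.830300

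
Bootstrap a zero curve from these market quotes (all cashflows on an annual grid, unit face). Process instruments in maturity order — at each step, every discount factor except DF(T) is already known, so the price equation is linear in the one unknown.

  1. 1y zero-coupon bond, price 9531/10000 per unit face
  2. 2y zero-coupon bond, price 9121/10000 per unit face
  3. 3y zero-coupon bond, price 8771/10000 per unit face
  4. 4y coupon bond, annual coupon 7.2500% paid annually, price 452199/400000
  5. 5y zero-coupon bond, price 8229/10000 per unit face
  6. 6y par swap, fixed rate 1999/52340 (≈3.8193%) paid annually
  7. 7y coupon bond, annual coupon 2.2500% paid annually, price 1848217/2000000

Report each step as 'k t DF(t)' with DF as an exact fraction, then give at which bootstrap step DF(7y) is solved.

step 1 [1y] zero: DF = P = 9531/10000 ≈ 0.953100
step 2 [2y] zero: DF = P = 9121/10000 ≈ 0.912100
step 3 [3y] zero: DF = P = 8771/10000 ≈ 0.877100
step 4 [4y] bond c/1=29/400: DF=(452199/400000 − 29/400·(0.953100+0.912100+0.877100))/(1+29/400) = 8687/10000 ≈ 0.868700
step 5 [5y] zero: DF = P = 8229/10000 ≈ 0.822900
step 6 [6y] swap r/1=1999/52340: DF=(1 − 1999/52340·(0.953100+0.912100+0.877100+0.868700+0.822900))/(1+1999/52340) = 8001/10000 ≈ 0.800100
step 7 [7y] bond c/1=9/400: DF=(1848217/2000000 − 9/400·(0.953100+0.912100+0.877100+0.868700+0.822900+0.800100))/(1+9/400) = 3943/5000 ≈ 0.788600

1 1 9531/10000
2 2 9121/10000
3 3 8771/10000
4 4 8687/10000
5 5 8229/10000
6 6 8001/10000
7 7 3943/5000
DF(7y) is solved at step 7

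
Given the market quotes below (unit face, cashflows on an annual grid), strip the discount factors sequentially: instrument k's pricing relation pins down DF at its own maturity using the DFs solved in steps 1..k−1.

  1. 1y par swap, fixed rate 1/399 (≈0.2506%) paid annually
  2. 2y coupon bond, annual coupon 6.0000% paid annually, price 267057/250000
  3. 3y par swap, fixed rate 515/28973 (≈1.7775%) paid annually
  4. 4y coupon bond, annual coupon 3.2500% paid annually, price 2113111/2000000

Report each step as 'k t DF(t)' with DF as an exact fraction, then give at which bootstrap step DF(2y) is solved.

1 1 399/400
2 2 9513/10000
3 3 1897/2000
4 4 9321/10000
DF(2y) is solved at step 2

step 1 [1y] swap r/1=1/399: DF=(1 − 1/399·(0))/(1+1/399) = 399/400 ≈ 0.997500
step 2 [2y] bond c/1=3/50: DF=(267057/250000 − 3/50·(0.997500))/(1+3/50) = 9513/10000 ≈ 0.951300
step 3 [3y] swap r/1=515/28973: DF=(1 − 515/28973·(0.997500+0.951300))/(1+515/28973) = 1897/2000 ≈ 0.948500
step 4 [4y] bond c/1=13/400: DF=(2113111/2000000 − 13/400·(0.997500+0.951300+0.948500))/(1+13/400) = 9321/10000 ≈ 0.932100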